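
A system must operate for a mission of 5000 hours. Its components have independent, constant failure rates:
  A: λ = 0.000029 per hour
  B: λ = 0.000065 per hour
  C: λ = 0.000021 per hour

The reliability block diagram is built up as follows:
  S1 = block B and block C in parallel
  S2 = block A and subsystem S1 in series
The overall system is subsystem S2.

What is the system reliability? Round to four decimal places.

R(A) = exp(−0.000029 × 5000) = 0.865022
R(B) = exp(−0.000065 × 5000) = 0.722527
R(C) = exp(−0.000021 × 5000) = 0.900325
Parallel (B and C): 1 − (1 − 0.722527)(1 − 0.900325) = 0.972343
Series (A and [0.972343]): 0.865022 × 0.972343 = 0.8411

0.8411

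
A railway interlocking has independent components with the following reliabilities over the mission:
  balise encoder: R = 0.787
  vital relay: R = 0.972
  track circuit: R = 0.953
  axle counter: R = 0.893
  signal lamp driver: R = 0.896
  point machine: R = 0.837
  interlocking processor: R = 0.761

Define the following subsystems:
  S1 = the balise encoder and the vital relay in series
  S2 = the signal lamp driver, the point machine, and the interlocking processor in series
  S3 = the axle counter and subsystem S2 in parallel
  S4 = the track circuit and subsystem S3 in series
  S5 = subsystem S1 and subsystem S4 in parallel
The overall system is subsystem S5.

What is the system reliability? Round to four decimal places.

0.9787

Series (balise encoder and vital relay): 0.787000 × 0.972000 = 0.764964
Series (signal lamp driver, point machine, and interlocking processor): 0.896000 × 0.837000 × 0.761000 = 0.570713
Parallel (axle counter and [0.570713]): 1 − (1 − 0.893000)(1 − 0.570713) = 0.954066
Series (track circuit and [0.954066]): 0.953000 × 0.954066 = 0.909225
Parallel ([0.764964] and [0.909225]): 1 − (1 − 0.764964)(1 − 0.909225) = 0.9787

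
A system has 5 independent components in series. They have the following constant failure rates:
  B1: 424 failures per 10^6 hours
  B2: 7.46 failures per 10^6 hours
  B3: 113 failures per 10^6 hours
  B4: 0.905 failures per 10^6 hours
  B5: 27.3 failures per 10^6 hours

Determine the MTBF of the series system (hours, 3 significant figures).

1750

Series of exponential components: λ_sys = Σ λ_i
λ_sys = 0.000424 + 0.00000746 + 0.000113 + 0.000000905 + 0.0000273 = 5.7266e-04 /h
MTBF = 1 / λ_sys = 1750 h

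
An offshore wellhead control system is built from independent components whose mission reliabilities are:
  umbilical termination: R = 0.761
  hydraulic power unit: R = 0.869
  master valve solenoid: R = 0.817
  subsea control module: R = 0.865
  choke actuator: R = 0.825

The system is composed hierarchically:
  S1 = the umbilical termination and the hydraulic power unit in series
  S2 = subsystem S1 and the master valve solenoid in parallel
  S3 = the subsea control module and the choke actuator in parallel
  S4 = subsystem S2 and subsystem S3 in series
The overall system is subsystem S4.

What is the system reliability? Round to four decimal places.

Series (umbilical termination and hydraulic power unit): 0.761000 × 0.869000 = 0.661309
Parallel ([0.661309] and master valve solenoid): 1 − (1 − 0.661309)(1 − 0.817000) = 0.938020
Parallel (subsea control module and choke actuator): 1 − (1 − 0.865000)(1 − 0.825000) = 0.976375
Series ([0.938020] and [0.976375]): 0.938020 × 0.976375 = 0.9159

0.9159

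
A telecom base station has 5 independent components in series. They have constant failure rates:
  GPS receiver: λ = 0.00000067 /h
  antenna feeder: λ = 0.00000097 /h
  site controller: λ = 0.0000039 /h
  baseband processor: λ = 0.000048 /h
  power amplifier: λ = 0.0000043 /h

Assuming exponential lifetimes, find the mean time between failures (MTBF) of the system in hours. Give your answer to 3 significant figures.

17300

Series of exponential components: λ_sys = Σ λ_i
λ_sys = 0.00000067 + 0.00000097 + 0.0000039 + 0.000048 + 0.0000043 = 5.7840e-05 /h
MTBF = 1 / λ_sys = 17300 h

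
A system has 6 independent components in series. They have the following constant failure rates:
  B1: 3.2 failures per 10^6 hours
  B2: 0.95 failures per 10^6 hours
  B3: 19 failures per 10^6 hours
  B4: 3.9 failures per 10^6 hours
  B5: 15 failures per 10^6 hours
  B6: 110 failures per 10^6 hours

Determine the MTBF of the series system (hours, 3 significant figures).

6580

Series of exponential components: λ_sys = Σ λ_i
λ_sys = 0.0000032 + 0.00000095 + 0.000019 + 0.0000039 + 0.000015 + 0.00011 = 1.5205e-04 /h
MTBF = 1 / λ_sys = 6580 h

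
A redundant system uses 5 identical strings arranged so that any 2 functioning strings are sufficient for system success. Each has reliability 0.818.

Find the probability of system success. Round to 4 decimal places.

R = Σ_{i=2}^{5} C(5,i) p^i (1−p)^{5−i} with p = 0.818
C(5,2)·0.818^2·0.182^3 = 0.040339
C(5,3)·0.818^3·0.182^2 = 0.181302
C(5,4)·0.818^4·0.182^1 = 0.407432
C(5,5)·0.818^5·0.182^0 = 0.366241
Sum = 0.9953

0.9953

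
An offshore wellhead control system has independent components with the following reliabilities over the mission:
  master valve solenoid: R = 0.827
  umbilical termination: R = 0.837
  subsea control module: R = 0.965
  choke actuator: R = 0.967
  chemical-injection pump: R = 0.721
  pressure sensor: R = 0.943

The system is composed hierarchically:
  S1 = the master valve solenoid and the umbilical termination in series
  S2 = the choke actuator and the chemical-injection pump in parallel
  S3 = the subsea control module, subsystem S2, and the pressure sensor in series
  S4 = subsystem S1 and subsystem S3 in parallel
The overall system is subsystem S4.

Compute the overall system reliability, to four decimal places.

0.9697

Series (master valve solenoid and umbilical termination): 0.827000 × 0.837000 = 0.692199
Parallel (choke actuator and chemical-injection pump): 1 − (1 − 0.967000)(1 − 0.721000) = 0.990793
Series (subsea control module, [0.990793], and pressure sensor): 0.965000 × 0.990793 × 0.943000 = 0.901617
Parallel ([0.692199] and [0.901617]): 1 − (1 − 0.692199)(1 − 0.901617) = 0.9697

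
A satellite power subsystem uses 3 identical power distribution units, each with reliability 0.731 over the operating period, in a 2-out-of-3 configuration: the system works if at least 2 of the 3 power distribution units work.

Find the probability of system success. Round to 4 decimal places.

0.8218

R = Σ_{i=2}^{3} C(3,i) p^i (1−p)^{3−i} with p = 0.731
C(3,2)·0.731^2·0.269^1 = 0.431229
C(3,3)·0.731^3·0.269^0 = 0.390618
Sum = 0.8218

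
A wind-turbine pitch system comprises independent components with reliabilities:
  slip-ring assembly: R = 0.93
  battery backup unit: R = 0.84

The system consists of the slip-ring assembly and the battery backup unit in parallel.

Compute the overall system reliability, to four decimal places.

0.9888

Parallel (slip-ring assembly and battery backup unit): 1 − (1 − 0.930000)(1 − 0.840000) = 0.9888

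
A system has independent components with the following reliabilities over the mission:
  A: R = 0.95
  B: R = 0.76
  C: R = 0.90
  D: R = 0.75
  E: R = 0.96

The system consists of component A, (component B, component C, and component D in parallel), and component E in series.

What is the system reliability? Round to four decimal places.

0.9065

Parallel (B, C, and D): 1 − (1 − 0.760000)(1 − 0.900000)(1 − 0.750000) = 0.994000
Series (A, [0.994000], and E): 0.950000 × 0.994000 × 0.960000 = 0.9065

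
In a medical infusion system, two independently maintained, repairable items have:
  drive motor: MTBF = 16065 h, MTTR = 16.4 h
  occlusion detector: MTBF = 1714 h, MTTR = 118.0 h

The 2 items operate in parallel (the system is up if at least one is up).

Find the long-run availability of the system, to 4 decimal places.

A(drive motor) = MTBF/(MTBF+MTTR) = 16065/(16065+16.4) = 0.998980
A(occlusion detector) = MTBF/(MTBF+MTTR) = 1714/(1714+118.0) = 0.935590
Parallel availability: 1 − (1 − 0.998980)(1 − 0.935590) = 0.9999

0.9999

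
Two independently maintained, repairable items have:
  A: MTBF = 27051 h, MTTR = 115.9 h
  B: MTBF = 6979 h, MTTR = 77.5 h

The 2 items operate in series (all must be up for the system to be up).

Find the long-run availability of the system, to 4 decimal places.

A(A) = MTBF/(MTBF+MTTR) = 27051/(27051+115.9) = 0.995734
A(B) = MTBF/(MTBF+MTTR) = 6979/(6979+77.5) = 0.989017
Series availability: 0.995734 × 0.989017 = 0.9848

0.9848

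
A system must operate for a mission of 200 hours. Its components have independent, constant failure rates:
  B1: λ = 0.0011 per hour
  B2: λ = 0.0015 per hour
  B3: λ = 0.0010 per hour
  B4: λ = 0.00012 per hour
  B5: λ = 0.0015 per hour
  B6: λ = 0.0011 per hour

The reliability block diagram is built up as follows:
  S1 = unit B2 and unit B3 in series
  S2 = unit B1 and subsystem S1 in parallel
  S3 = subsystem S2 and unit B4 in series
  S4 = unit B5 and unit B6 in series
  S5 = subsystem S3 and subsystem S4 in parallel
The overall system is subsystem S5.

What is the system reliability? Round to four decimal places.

R(B1) = exp(−0.0011 × 200) = 0.802519
R(B2) = exp(−0.0015 × 200) = 0.740818
R(B3) = exp(−0.0010 × 200) = 0.818731
R(B4) = exp(−0.00012 × 200) = 0.976286
R(B5) = exp(−0.0015 × 200) = 0.740818
R(B6) = exp(−0.0011 × 200) = 0.802519
Series (B2 and B3): 0.740818 × 0.818731 = 0.606531
Parallel (B1 and [0.606531]): 1 − (1 − 0.802519)(1 − 0.606531) = 0.922297
Series ([0.922297] and B4): 0.922297 × 0.976286 = 0.900426
Series (B5 and B6): 0.740818 × 0.802519 = 0.594521
Parallel ([0.900426] and [0.594521]): 1 − (1 − 0.900426)(1 − 0.594521) = 0.9596

0.9596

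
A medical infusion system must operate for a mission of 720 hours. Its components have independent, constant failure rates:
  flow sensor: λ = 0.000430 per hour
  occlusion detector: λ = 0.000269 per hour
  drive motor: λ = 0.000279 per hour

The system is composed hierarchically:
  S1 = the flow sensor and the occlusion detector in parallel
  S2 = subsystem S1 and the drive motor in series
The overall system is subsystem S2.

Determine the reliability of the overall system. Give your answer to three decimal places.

R(flow sensor) = exp(−0.000430 × 720) = 0.73374
R(occlusion detector) = exp(−0.000269 × 720) = 0.82392
R(drive motor) = exp(−0.000279 × 720) = 0.81801
Parallel (flow sensor and occlusion detector): 1 − (1 − 0.73374)(1 − 0.82392) = 0.95312
Series ([0.95312] and drive motor): 0.95312 × 0.81801 = 0.780

0.780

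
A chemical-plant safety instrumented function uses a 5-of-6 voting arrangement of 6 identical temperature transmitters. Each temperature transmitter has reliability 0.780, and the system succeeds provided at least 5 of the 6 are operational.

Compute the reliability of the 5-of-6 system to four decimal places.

0.6063

R = Σ_{i=5}^{6} C(6,i) p^i (1−p)^{6−i} with p = 0.780
C(6,5)·0.780^5·0.220^1 = 0.381107
C(6,6)·0.780^6·0.220^0 = 0.225200
Sum = 0.6063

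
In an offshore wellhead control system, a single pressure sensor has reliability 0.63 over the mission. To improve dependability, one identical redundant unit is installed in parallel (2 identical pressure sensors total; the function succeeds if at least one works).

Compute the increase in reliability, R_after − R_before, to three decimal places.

R_before = 0.63
R_after = 1 − (1 − 0.63)^2 = 0.863
ΔR = 0.863 − 0.63 = 0.233

0.233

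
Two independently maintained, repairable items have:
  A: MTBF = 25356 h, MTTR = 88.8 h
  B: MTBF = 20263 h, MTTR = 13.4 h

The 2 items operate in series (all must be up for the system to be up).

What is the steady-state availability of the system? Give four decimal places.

A(A) = MTBF/(MTBF+MTTR) = 25356/(25356+88.8) = 0.996510
A(B) = MTBF/(MTBF+MTTR) = 20263/(20263+13.4) = 0.999339
Series availability: 0.996510 × 0.999339 = 0.9959

0.9959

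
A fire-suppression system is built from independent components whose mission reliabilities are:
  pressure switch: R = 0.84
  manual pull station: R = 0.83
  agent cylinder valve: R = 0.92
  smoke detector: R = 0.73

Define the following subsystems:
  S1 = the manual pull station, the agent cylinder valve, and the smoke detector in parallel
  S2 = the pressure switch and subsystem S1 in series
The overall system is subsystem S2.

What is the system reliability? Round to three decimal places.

Parallel (manual pull station, agent cylinder valve, and smoke detector): 1 − (1 − 0.83000)(1 − 0.92000)(1 − 0.73000) = 0.99633
Series (pressure switch and [0.99633]): 0.84000 × 0.99633 = 0.837

0.837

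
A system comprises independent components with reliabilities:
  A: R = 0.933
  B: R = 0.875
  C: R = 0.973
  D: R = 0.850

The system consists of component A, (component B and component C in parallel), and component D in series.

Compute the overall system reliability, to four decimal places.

Parallel (B and C): 1 − (1 − 0.875000)(1 − 0.973000) = 0.996625
Series (A, [0.996625], and D): 0.933000 × 0.996625 × 0.850000 = 0.7904

0.7904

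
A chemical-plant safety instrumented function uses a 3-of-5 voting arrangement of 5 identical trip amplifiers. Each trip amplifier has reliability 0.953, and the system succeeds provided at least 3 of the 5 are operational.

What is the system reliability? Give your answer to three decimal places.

0.999

R = Σ_{i=3}^{5} C(5,i) p^i (1−p)^{5−i} with p = 0.953
C(5,3)·0.953^3·0.047^2 = 0.01912
C(5,4)·0.953^4·0.047^1 = 0.19384
C(5,5)·0.953^5·0.047^0 = 0.78608
Sum = 0.999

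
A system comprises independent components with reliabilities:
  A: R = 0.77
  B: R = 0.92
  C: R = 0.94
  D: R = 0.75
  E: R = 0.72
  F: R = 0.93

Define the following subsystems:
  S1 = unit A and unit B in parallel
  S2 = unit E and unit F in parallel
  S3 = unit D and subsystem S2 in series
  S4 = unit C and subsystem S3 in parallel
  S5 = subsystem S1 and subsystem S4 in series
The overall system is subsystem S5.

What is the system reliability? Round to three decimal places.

Parallel (A and B): 1 − (1 − 0.77000)(1 − 0.92000) = 0.98160
Parallel (E and F): 1 − (1 − 0.72000)(1 − 0.93000) = 0.98040
Series (D and [0.98040]): 0.75000 × 0.98040 = 0.73530
Parallel (C and [0.73530]): 1 − (1 − 0.94000)(1 − 0.73530) = 0.98412
Series ([0.98160] and [0.98412]): 0.98160 × 0.98412 = 0.966

0.966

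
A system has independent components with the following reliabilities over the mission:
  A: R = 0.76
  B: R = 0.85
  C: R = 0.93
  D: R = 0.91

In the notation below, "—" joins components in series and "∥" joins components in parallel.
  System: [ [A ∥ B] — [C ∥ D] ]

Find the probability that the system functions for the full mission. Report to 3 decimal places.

0.958

Parallel (A and B): 1 − (1 − 0.76000)(1 − 0.85000) = 0.96400
Parallel (C and D): 1 − (1 − 0.93000)(1 − 0.91000) = 0.99370
Series ([0.96400] and [0.99370]): 0.96400 × 0.99370 = 0.958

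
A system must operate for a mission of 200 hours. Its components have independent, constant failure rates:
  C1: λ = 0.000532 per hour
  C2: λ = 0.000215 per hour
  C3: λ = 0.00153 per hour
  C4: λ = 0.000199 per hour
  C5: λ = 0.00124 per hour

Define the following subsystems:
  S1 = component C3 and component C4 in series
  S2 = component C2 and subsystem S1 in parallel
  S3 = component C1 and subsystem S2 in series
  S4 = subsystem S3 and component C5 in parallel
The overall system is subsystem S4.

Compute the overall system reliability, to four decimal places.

0.9754

R(C1) = exp(−0.000532 × 200) = 0.899065
R(C2) = exp(−0.000215 × 200) = 0.957911
R(C3) = exp(−0.00153 × 200) = 0.736387
R(C4) = exp(−0.000199 × 200) = 0.960982
R(C5) = exp(−0.00124 × 200) = 0.780360
Series (C3 and C4): 0.736387 × 0.960982 = 0.707655
Parallel (C2 and [0.707655]): 1 − (1 − 0.957911)(1 − 0.707655) = 0.987695
Series (C1 and [0.987695]): 0.899065 × 0.987695 = 0.888002
Parallel ([0.888002] and C5): 1 − (1 − 0.888002)(1 − 0.780360) = 0.9754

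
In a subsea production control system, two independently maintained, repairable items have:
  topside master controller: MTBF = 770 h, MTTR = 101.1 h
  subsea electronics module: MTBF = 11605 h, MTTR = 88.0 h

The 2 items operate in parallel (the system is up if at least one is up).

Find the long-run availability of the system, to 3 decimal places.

0.999

A(topside master controller) = MTBF/(MTBF+MTTR) = 770/(770+101.1) = 0.883940
A(subsea electronics module) = MTBF/(MTBF+MTTR) = 11605/(11605+88.0) = 0.992474
Parallel availability: 1 − (1 − 0.883940)(1 − 0.992474) = 0.999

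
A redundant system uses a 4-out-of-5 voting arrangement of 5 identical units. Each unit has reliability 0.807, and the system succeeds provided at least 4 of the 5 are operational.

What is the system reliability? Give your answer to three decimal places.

0.752

R = Σ_{i=4}^{5} C(5,i) p^i (1−p)^{5−i} with p = 0.807
C(5,4)·0.807^4·0.193^1 = 0.40928
C(5,5)·0.807^5·0.193^0 = 0.34227
Sum = 0.752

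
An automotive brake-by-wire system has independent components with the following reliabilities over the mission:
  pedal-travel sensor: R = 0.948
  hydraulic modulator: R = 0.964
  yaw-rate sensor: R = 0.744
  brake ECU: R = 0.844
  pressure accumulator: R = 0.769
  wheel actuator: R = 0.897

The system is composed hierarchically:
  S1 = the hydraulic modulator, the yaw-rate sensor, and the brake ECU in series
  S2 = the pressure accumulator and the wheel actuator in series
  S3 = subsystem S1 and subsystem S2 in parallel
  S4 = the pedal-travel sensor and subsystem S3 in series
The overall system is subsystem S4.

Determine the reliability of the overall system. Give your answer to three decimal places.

0.832

Series (hydraulic modulator, yaw-rate sensor, and brake ECU): 0.96400 × 0.74400 × 0.84400 = 0.60533
Series (pressure accumulator and wheel actuator): 0.76900 × 0.89700 = 0.68979
Parallel ([0.60533] and [0.68979]): 1 − (1 − 0.60533)(1 − 0.68979) = 0.87757
Series (pedal-travel sensor and [0.87757]): 0.94800 × 0.87757 = 0.832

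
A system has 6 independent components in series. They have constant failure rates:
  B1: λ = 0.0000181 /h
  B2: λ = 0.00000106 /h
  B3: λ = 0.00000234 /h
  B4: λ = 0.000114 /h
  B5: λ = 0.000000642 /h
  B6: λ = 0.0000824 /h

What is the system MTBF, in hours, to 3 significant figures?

Series of exponential components: λ_sys = Σ λ_i
λ_sys = 0.0000181 + 0.00000106 + 0.00000234 + 0.000114 + 0.000000642 + 0.0000824 = 2.1854e-04 /h
MTBF = 1 / λ_sys = 4580 h

4580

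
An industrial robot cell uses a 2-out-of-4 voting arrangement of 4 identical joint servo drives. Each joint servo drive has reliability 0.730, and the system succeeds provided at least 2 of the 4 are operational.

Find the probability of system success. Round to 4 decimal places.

R = Σ_{i=2}^{4} C(4,i) p^i (1−p)^{4−i} with p = 0.730
C(4,2)·0.730^2·0.270^2 = 0.233090
C(4,3)·0.730^3·0.270^1 = 0.420138
C(4,4)·0.730^4·0.270^0 = 0.283982
Sum = 0.9372

0.9372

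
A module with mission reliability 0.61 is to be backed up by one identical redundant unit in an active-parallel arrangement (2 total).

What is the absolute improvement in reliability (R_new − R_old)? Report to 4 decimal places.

R_before = 0.61
R_after = 1 − (1 − 0.61)^2 = 0.8479
ΔR = 0.8479 − 0.61 = 0.2379

0.2379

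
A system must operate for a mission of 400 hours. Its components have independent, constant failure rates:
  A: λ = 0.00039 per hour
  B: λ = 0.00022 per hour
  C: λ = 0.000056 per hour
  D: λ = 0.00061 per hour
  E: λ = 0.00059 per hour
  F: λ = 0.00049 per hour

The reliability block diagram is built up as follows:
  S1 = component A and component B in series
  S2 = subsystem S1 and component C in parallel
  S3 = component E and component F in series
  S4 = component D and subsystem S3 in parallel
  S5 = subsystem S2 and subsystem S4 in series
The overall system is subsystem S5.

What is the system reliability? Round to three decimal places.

R(A) = exp(−0.00039 × 400) = 0.85556
R(B) = exp(−0.00022 × 400) = 0.91576
R(C) = exp(−0.000056 × 400) = 0.97785
R(D) = exp(−0.00061 × 400) = 0.78349
R(E) = exp(−0.00059 × 400) = 0.78978
R(F) = exp(−0.00049 × 400) = 0.82201
Series (A and B): 0.85556 × 0.91576 = 0.78349
Parallel ([0.78349] and C): 1 − (1 − 0.78349)(1 − 0.97785) = 0.99520
Series (E and F): 0.78978 × 0.82201 = 0.64921
Parallel (D and [0.64921]): 1 − (1 − 0.78349)(1 − 0.64921) = 0.92405
Series ([0.99520] and [0.92405]): 0.99520 × 0.92405 = 0.920

0.920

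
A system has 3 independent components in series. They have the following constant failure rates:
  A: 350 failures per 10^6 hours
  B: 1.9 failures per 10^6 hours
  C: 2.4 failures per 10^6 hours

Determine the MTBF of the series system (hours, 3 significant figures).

Series of exponential components: λ_sys = Σ λ_i
λ_sys = 0.00035 + 0.0000019 + 0.0000024 = 3.5430e-04 /h
MTBF = 1 / λ_sys = 2820 h

2820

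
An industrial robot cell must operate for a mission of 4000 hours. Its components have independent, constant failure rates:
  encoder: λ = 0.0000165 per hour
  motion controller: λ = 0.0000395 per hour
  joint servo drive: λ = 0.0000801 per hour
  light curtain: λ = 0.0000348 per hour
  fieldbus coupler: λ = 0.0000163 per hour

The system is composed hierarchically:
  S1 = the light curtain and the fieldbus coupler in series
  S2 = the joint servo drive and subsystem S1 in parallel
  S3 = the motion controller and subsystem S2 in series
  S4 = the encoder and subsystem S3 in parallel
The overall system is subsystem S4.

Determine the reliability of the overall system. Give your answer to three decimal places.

0.988

R(encoder) = exp(−0.0000165 × 4000) = 0.93613
R(motion controller) = exp(−0.0000395 × 4000) = 0.85385
R(joint servo drive) = exp(−0.0000801 × 4000) = 0.72586
R(light curtain) = exp(−0.0000348 × 4000) = 0.87005
R(fieldbus coupler) = exp(−0.0000163 × 4000) = 0.93688
Series (light curtain and fieldbus coupler): 0.87005 × 0.93688 = 0.81513
Parallel (joint servo drive and [0.81513]): 1 − (1 − 0.72586)(1 − 0.81513) = 0.94932
Series (motion controller and [0.94932]): 0.85385 × 0.94932 = 0.81058
Parallel (encoder and [0.81058]): 1 − (1 − 0.93613)(1 − 0.81058) = 0.988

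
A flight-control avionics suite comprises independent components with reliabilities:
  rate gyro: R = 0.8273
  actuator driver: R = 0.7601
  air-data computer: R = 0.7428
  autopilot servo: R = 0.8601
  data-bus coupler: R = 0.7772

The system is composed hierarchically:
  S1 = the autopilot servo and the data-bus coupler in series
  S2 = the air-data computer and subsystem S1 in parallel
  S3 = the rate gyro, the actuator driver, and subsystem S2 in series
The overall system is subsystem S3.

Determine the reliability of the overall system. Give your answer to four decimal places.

Series (autopilot servo and data-bus coupler): 0.860100 × 0.777200 = 0.668470
Parallel (air-data computer and [0.668470]): 1 − (1 − 0.742800)(1 − 0.668470) = 0.914730
Series (rate gyro, actuator driver, and [0.914730]): 0.827300 × 0.760100 × 0.914730 = 0.5752

0.5752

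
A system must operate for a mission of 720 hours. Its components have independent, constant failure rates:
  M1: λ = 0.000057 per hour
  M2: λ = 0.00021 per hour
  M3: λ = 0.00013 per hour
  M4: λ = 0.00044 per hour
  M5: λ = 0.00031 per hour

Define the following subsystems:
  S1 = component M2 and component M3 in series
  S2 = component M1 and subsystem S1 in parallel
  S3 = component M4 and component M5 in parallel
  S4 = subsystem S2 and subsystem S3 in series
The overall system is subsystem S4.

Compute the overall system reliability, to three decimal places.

R(M1) = exp(−0.000057 × 720) = 0.95979
R(M2) = exp(−0.00021 × 720) = 0.85968
R(M3) = exp(−0.00013 × 720) = 0.91065
R(M4) = exp(−0.00044 × 720) = 0.72848
R(M5) = exp(−0.00031 × 720) = 0.79995
Series (M2 and M3): 0.85968 × 0.91065 = 0.78287
Parallel (M1 and [0.78287]): 1 − (1 − 0.95979)(1 − 0.78287) = 0.99127
Parallel (M4 and M5): 1 − (1 − 0.72848)(1 − 0.79995) = 0.94568
Series ([0.99127] and [0.94568]): 0.99127 × 0.94568 = 0.937

0.937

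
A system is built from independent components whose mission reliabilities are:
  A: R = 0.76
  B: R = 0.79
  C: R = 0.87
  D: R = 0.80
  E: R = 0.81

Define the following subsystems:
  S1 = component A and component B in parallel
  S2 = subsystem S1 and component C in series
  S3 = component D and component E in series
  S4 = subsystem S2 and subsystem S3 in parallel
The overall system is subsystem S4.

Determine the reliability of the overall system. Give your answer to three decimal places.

Parallel (A and B): 1 − (1 − 0.76000)(1 − 0.79000) = 0.94960
Series ([0.94960] and C): 0.94960 × 0.87000 = 0.82615
Series (D and E): 0.80000 × 0.81000 = 0.64800
Parallel ([0.82615] and [0.64800]): 1 − (1 − 0.82615)(1 − 0.64800) = 0.939

0.939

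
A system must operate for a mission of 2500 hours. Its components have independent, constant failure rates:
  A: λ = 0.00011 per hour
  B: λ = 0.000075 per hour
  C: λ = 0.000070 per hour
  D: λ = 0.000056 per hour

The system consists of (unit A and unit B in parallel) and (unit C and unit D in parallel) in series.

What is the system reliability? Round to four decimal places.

R(A) = exp(−0.00011 × 2500) = 0.759572
R(B) = exp(−0.000075 × 2500) = 0.829029
R(C) = exp(−0.000070 × 2500) = 0.839457
R(D) = exp(−0.000056 × 2500) = 0.869358
Parallel (A and B): 1 − (1 − 0.759572)(1 − 0.829029) = 0.958894
Parallel (C and D): 1 − (1 − 0.839457)(1 − 0.869358) = 0.979026
Series ([0.958894] and [0.979026]): 0.958894 × 0.979026 = 0.9388

0.9388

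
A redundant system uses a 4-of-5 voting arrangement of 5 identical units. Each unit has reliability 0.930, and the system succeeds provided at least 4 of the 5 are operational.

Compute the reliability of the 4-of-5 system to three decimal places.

R = Σ_{i=4}^{5} C(5,i) p^i (1−p)^{5−i} with p = 0.930
C(5,4)·0.930^4·0.070^1 = 0.26182
C(5,5)·0.930^5·0.070^0 = 0.69569
Sum = 0.958

0.958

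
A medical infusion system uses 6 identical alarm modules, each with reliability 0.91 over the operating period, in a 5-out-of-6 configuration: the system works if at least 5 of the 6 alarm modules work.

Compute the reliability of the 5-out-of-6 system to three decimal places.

0.905

R = Σ_{i=5}^{6} C(6,i) p^i (1−p)^{6−i} with p = 0.91
C(6,5)·0.91^5·0.09^1 = 0.33698
C(6,6)·0.91^6·0.09^0 = 0.56787
Sum = 0.905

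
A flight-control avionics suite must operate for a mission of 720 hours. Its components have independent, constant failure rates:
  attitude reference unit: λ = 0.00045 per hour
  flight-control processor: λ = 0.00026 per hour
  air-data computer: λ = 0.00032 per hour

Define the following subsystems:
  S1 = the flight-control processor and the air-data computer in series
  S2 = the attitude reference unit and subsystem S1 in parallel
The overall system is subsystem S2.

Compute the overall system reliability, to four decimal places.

0.9055

R(attitude reference unit) = exp(−0.00045 × 720) = 0.723250
R(flight-control processor) = exp(−0.00026 × 720) = 0.829278
R(air-data computer) = exp(−0.00032 × 720) = 0.794216
Series (flight-control processor and air-data computer): 0.829278 × 0.794216 = 0.658626
Parallel (attitude reference unit and [0.658626]): 1 − (1 − 0.723250)(1 − 0.658626) = 0.9055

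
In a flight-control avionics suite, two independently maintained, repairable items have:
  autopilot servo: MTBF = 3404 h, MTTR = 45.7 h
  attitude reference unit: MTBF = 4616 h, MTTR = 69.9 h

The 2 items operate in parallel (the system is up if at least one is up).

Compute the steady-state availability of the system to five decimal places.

A(autopilot servo) = MTBF/(MTBF+MTTR) = 3404/(3404+45.7) = 0.986752
A(attitude reference unit) = MTBF/(MTBF+MTTR) = 4616/(4616+69.9) = 0.985083
Parallel availability: 1 − (1 − 0.986752)(1 − 0.985083) = 0.99980

0.99980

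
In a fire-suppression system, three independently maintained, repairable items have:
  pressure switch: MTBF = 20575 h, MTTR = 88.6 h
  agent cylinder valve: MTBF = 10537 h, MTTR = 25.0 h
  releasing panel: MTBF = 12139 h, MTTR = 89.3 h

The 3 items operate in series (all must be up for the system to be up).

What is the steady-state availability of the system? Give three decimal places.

A(pressure switch) = MTBF/(MTBF+MTTR) = 20575/(20575+88.6) = 0.995712
A(agent cylinder valve) = MTBF/(MTBF+MTTR) = 10537/(10537+25.0) = 0.997633
A(releasing panel) = MTBF/(MTBF+MTTR) = 12139/(12139+89.3) = 0.992697
Series availability: 0.995712 × 0.997633 × 0.992697 = 0.986

0.986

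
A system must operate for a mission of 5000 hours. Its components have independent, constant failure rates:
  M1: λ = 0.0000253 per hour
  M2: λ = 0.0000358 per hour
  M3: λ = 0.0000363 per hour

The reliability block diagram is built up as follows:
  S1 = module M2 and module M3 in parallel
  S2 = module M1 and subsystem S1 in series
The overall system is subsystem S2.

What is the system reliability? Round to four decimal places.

0.8572

R(M1) = exp(−0.0000253 × 5000) = 0.881174
R(M2) = exp(−0.0000358 × 5000) = 0.836106
R(M3) = exp(−0.0000363 × 5000) = 0.834018
Parallel (M2 and M3): 1 − (1 − 0.836106)(1 − 0.834018) = 0.972797
Series (M1 and [0.972797]): 0.881174 × 0.972797 = 0.8572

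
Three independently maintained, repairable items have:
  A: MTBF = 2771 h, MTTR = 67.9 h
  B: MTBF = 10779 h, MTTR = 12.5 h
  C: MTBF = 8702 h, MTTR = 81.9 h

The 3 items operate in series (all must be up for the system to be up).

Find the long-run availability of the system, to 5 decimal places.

0.96586

A(A) = MTBF/(MTBF+MTTR) = 2771/(2771+67.9) = 0.976082
A(B) = MTBF/(MTBF+MTTR) = 10779/(10779+12.5) = 0.998842
A(C) = MTBF/(MTBF+MTTR) = 8702/(8702+81.9) = 0.990676
Series availability: 0.976082 × 0.998842 × 0.990676 = 0.96586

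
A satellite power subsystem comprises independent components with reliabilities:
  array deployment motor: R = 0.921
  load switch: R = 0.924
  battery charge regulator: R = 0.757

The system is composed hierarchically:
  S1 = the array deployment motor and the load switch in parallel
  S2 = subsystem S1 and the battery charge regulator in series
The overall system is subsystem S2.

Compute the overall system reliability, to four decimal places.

0.7525

Parallel (array deployment motor and load switch): 1 − (1 − 0.921000)(1 − 0.924000) = 0.993996
Series ([0.993996] and battery charge regulator): 0.993996 × 0.757000 = 0.7525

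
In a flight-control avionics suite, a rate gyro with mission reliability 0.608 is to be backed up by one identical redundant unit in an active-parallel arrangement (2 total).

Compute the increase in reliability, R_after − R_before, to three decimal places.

0.238

R_before = 0.608
R_after = 1 − (1 − 0.608)^2 = 0.846
ΔR = 0.846 − 0.608 = 0.238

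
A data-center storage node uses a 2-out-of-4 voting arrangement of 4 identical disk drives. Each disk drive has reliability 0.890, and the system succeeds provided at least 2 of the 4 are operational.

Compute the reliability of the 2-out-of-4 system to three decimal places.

R = Σ_{i=2}^{4} C(4,i) p^i (1−p)^{4−i} with p = 0.890
C(4,2)·0.890^2·0.110^2 = 0.05751
C(4,3)·0.890^3·0.110^1 = 0.31019
C(4,4)·0.890^4·0.110^0 = 0.62742
Sum = 0.995

0.995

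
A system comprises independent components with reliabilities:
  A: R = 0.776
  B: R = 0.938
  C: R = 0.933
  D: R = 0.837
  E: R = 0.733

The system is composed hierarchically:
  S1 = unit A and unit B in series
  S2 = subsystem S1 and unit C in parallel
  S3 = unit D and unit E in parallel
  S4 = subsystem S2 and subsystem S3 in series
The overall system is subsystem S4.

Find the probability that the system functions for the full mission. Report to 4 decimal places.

Series (A and B): 0.776000 × 0.938000 = 0.727888
Parallel ([0.727888] and C): 1 − (1 − 0.727888)(1 − 0.933000) = 0.981768
Parallel (D and E): 1 − (1 − 0.837000)(1 − 0.733000) = 0.956479
Series ([0.981768] and [0.956479]): 0.981768 × 0.956479 = 0.9390

0.9390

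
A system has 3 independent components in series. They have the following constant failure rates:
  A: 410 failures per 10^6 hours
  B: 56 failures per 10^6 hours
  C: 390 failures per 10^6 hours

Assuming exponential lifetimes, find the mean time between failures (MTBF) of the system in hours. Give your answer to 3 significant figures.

Series of exponential components: λ_sys = Σ λ_i
λ_sys = 0.00041 + 0.000056 + 0.00039 = 8.5600e-04 /h
MTBF = 1 / λ_sys = 1170 h

1170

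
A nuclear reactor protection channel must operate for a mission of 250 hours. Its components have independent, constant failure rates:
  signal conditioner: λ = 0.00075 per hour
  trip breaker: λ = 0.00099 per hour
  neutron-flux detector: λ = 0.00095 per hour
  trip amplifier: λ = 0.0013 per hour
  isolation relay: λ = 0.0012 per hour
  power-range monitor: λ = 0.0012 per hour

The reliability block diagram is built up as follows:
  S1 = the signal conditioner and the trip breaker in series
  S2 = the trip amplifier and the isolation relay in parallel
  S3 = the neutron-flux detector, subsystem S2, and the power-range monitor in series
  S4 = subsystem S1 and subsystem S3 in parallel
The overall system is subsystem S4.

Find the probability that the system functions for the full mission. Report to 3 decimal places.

R(signal conditioner) = exp(−0.00075 × 250) = 0.82903
R(trip breaker) = exp(−0.00099 × 250) = 0.78075
R(neutron-flux detector) = exp(−0.00095 × 250) = 0.78860
R(trip amplifier) = exp(−0.0013 × 250) = 0.72253
R(isolation relay) = exp(−0.0012 × 250) = 0.74082
R(power-range monitor) = exp(−0.0012 × 250) = 0.74082
Series (signal conditioner and trip breaker): 0.82903 × 0.78075 = 0.64727
Parallel (trip amplifier and isolation relay): 1 − (1 − 0.72253)(1 − 0.74082) = 0.92809
Series (neutron-flux detector, [0.92809], and power-range monitor): 0.78860 × 0.92809 × 0.74082 = 0.54220
Parallel ([0.64727] and [0.54220]): 1 − (1 − 0.64727)(1 − 0.54220) = 0.839

0.839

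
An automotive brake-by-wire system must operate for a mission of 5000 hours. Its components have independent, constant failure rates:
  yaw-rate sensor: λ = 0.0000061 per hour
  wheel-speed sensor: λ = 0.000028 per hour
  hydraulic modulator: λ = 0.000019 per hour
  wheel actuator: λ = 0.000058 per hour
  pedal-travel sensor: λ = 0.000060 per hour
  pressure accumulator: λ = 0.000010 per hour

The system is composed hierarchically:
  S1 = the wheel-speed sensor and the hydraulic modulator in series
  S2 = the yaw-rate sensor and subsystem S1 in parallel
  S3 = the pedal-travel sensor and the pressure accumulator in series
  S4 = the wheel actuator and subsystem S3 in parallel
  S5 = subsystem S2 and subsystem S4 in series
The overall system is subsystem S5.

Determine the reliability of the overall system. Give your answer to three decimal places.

0.920

R(yaw-rate sensor) = exp(−0.0000061 × 5000) = 0.96996
R(wheel-speed sensor) = exp(−0.000028 × 5000) = 0.86936
R(hydraulic modulator) = exp(−0.000019 × 5000) = 0.90937
R(wheel actuator) = exp(−0.000058 × 5000) = 0.74826
R(pedal-travel sensor) = exp(−0.000060 × 5000) = 0.74082
R(pressure accumulator) = exp(−0.000010 × 5000) = 0.95123
Series (wheel-speed sensor and hydraulic modulator): 0.86936 × 0.90937 = 0.79057
Parallel (yaw-rate sensor and [0.79057]): 1 − (1 − 0.96996)(1 − 0.79057) = 0.99371
Series (pedal-travel sensor and pressure accumulator): 0.74082 × 0.95123 = 0.70469
Parallel (wheel actuator and [0.70469]): 1 − (1 − 0.74826)(1 − 0.70469) = 0.92566
Series ([0.99371] and [0.92566]): 0.99371 × 0.92566 = 0.920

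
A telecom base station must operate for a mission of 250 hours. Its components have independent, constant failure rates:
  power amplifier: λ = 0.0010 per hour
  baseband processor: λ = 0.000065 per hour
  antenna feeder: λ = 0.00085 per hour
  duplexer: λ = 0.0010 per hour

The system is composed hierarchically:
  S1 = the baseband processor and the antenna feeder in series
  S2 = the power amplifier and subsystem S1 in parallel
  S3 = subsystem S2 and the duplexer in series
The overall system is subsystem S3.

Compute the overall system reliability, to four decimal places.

0.7436

R(power amplifier) = exp(−0.0010 × 250) = 0.778801
R(baseband processor) = exp(−0.000065 × 250) = 0.983881
R(antenna feeder) = exp(−0.00085 × 250) = 0.808560
R(duplexer) = exp(−0.0010 × 250) = 0.778801
Series (baseband processor and antenna feeder): 0.983881 × 0.808560 = 0.795527
Parallel (power amplifier and [0.795527]): 1 − (1 − 0.778801)(1 − 0.795527) = 0.954771
Series ([0.954771] and duplexer): 0.954771 × 0.778801 = 0.7436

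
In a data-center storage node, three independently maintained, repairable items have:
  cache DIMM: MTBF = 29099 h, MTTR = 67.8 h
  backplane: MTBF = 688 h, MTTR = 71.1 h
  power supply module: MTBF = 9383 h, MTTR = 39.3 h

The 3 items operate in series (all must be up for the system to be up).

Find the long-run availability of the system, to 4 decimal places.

A(cache DIMM) = MTBF/(MTBF+MTTR) = 29099/(29099+67.8) = 0.997675
A(backplane) = MTBF/(MTBF+MTTR) = 688/(688+71.1) = 0.906336
A(power supply module) = MTBF/(MTBF+MTTR) = 9383/(9383+39.3) = 0.995829
Series availability: 0.997675 × 0.906336 × 0.995829 = 0.9005

0.9005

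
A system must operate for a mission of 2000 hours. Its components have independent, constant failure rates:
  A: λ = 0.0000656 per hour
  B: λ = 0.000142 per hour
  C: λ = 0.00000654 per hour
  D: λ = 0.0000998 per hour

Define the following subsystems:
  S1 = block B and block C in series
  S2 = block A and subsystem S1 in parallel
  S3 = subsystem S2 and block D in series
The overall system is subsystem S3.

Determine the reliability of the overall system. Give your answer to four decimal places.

R(A) = exp(−0.0000656 × 2000) = 0.877042
R(B) = exp(−0.000142 × 2000) = 0.752767
R(C) = exp(−0.00000654 × 2000) = 0.987005
R(D) = exp(−0.0000998 × 2000) = 0.819058
Series (B and C): 0.752767 × 0.987005 = 0.742985
Parallel (A and [0.742985]): 1 − (1 − 0.877042)(1 − 0.742985) = 0.968398
Series ([0.968398] and D): 0.968398 × 0.819058 = 0.7932

0.7932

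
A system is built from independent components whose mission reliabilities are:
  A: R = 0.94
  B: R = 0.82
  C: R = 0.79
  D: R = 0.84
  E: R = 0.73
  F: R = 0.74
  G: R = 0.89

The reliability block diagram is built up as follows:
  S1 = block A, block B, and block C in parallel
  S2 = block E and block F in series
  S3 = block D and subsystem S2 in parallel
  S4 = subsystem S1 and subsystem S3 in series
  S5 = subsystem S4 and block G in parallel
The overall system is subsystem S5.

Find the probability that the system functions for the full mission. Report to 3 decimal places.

Parallel (A, B, and C): 1 − (1 − 0.94000)(1 − 0.82000)(1 − 0.79000) = 0.99773
Series (E and F): 0.73000 × 0.74000 = 0.54020
Parallel (D and [0.54020]): 1 − (1 − 0.84000)(1 − 0.54020) = 0.92643
Series ([0.99773] and [0.92643]): 0.99773 × 0.92643 = 0.92433
Parallel ([0.92433] and G): 1 − (1 − 0.92433)(1 − 0.89000) = 0.992

0.992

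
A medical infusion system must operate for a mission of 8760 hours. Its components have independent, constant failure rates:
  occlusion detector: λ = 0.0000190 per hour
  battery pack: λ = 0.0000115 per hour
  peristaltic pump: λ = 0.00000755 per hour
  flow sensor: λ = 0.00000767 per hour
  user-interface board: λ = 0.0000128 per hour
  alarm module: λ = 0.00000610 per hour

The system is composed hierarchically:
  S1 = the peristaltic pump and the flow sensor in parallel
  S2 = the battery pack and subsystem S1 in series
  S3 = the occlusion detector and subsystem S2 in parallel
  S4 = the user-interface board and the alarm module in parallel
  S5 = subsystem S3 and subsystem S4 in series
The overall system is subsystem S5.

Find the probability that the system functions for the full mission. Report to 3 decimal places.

R(occlusion detector) = exp(−0.0000190 × 8760) = 0.84667
R(battery pack) = exp(−0.0000115 × 8760) = 0.90417
R(peristaltic pump) = exp(−0.00000755 × 8760) = 0.93600
R(flow sensor) = exp(−0.00000767 × 8760) = 0.93502
R(user-interface board) = exp(−0.0000128 × 8760) = 0.89393
R(alarm module) = exp(−0.00000610 × 8760) = 0.94797
Parallel (peristaltic pump and flow sensor): 1 − (1 − 0.93600)(1 − 0.93502) = 0.99584
Series (battery pack and [0.99584]): 0.90417 × 0.99584 = 0.90041
Parallel (occlusion detector and [0.90041]): 1 − (1 − 0.84667)(1 − 0.90041) = 0.98473
Parallel (user-interface board and alarm module): 1 − (1 − 0.89393)(1 − 0.94797) = 0.99448
Series ([0.98473] and [0.99448]): 0.98473 × 0.99448 = 0.979

0.979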